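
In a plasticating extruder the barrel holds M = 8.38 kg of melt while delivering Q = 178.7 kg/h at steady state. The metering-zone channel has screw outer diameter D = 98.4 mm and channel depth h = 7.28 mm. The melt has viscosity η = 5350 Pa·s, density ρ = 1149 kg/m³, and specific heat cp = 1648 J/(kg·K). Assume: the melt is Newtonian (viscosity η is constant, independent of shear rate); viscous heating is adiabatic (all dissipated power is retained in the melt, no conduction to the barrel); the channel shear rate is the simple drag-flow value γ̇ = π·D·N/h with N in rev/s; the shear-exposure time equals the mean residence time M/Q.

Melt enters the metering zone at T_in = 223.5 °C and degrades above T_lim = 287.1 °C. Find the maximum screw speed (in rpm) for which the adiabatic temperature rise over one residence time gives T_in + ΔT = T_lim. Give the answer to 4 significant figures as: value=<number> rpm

value=16.32 rpm

Throughput in SI: Q_s = 178.7 kg/h ÷ 3600 s/h = 0.0496389 kg/s
t_res = M / Q_s = 8.38 ÷ 0.0496389 = 168.819 s
D = 98.4 mm = 0.0984 m;  h = 7.28 mm = 0.00728 m
ΔT_a = T_lim − T_in = 287.1 − 223.5 = 63.6 K
Invert ΔT = ηγ̇²t_res/(ρcp) for γ̇: γ̇_max² = ΔT_a ρ cp / (η t_res) = 63.6·1149·1648 / (5350·168.819) = 133.339 s⁻²
γ̇_max = √133.339 = 11.5473 s⁻¹
N_max = γ̇_max·h / (π·D) = 11.5473 · 0.00728 / (π · 0.0984) = 0.271935 rev/s = 16.3161 rpm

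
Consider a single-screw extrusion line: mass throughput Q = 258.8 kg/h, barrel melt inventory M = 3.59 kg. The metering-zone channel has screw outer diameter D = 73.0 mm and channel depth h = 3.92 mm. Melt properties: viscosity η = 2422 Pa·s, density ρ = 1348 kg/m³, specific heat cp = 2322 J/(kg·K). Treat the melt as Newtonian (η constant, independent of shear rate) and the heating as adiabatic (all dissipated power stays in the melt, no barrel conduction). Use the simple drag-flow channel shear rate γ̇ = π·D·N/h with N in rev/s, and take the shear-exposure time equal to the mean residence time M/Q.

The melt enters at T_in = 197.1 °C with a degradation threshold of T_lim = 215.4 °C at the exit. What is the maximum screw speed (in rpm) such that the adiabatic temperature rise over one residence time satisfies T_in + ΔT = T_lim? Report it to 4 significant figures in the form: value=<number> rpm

value=22.32 rpm

Q_s = Q / 3600 = 258.8 / 3600 = 0.0718889 kg/s
t_res = M / Q_s = 3.59 ÷ 0.0718889 = 49.9382 s
D = 73.0 mm = 0.073 m;  h = 3.92 mm = 0.00392 m
ΔT_a = T_lim − T_in = 215.4 °C − 197.1 °C = 18.3 K
γ̇_max² = ΔT_a·ρ·cp/(η·t_res) = 18.3·1348·2322/(2422·49.9382) = 473.583 s⁻²
γ̇_max = sqrt(473.583) = 21.762 s⁻¹
N_max = γ̇_max h / (πD) = 21.762·0.00392/(π·0.073) = 0.371973 rev/s → ×60 = 22.3184 rpm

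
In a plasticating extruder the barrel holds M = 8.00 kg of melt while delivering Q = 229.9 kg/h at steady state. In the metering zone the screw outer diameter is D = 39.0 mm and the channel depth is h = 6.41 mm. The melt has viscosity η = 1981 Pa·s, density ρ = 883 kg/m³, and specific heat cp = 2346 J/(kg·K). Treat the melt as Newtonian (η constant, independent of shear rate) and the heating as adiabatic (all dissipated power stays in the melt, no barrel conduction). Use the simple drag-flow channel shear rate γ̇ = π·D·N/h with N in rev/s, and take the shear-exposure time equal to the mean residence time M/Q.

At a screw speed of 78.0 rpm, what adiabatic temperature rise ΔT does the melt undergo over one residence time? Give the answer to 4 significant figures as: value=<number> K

Convert throughput: Q = 229.9 kg/h = 229.9/3600 = 0.0638611 kg/s
Mean residence time: t_res = M/Q_s = 8.00 kg / 0.0638611 kg/s = 125.272 s
Convert to SI: D = 0.039 m, h = 0.00641 m, N = 78.0/60 = 1.3 rev/s
Shear rate: γ̇ = πDN/h = π·0.039·1.3/0.00641 = 24.8485 s⁻¹
ΔT = η·γ̇²·t_res / (ρ·cp) = 1981 · (24.8485)² · 125.272 / (883 · 2346) = 73.9689 K

value=73.97 K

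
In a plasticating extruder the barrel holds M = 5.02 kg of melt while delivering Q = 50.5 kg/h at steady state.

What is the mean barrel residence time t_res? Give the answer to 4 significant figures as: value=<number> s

Throughput in SI: Q_s = 50.5 kg/h ÷ 3600 s/h = 0.0140278 kg/s
t_res = M / Q_s = 5.02 / 0.0140278 = 357.861 s

value=357.9 s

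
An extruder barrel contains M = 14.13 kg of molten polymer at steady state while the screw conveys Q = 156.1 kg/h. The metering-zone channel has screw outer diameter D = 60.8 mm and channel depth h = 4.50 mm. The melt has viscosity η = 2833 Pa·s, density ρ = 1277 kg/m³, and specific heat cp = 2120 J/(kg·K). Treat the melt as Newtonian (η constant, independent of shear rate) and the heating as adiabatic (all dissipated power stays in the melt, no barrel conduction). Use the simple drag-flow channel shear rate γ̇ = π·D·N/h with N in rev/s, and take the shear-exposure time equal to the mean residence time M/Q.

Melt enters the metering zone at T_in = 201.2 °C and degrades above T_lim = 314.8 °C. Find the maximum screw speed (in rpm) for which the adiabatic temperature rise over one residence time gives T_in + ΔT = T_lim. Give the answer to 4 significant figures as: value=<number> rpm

value=25.80 rpm

Convert throughput: Q = 156.1 kg/h = 156.1/3600 = 0.0433611 kg/s
Mean residence time: t_res = M/Q_s = 14.13 kg / 0.0433611 kg/s = 325.868 s
D = 60.8 mm = 0.0608 m;  h = 4.50 mm = 0.0045 m
ΔT_a = T_lim − T_in = 314.8 − 201.2 = 113.6 K
γ̇_max² = ΔT_a·ρ·cp / (η·t_res) = [113.6 × 1277 × 2120] / [2833 × 325.868] = 333.132 s⁻²
γ̇_max = sqrt(333.132) = 18.2519 s⁻¹
N_max = γ̇_max h / (πD) = 18.2519·0.0045/(π·0.0608) = 0.429999 rev/s → ×60 = 25.7999 rpm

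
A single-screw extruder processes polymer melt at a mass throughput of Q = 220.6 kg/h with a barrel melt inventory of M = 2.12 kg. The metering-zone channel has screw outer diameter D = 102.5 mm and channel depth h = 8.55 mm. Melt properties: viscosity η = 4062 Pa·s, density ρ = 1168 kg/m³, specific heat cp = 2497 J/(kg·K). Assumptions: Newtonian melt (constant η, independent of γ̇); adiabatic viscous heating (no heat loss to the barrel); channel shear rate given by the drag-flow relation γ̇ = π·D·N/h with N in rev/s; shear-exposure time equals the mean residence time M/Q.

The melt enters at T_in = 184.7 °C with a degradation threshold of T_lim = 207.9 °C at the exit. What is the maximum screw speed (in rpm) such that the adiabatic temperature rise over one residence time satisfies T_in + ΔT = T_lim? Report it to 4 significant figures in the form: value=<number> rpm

value=34.96 rpm

Throughput in SI: Q_s = 220.6 kg/h ÷ 3600 s/h = 0.0612778 kg/s
t_res = M / Q_s = 2.12 / 0.0612778 = 34.5966 s
D = 102.5 mm = 0.1025 m;  h = 8.55 mm = 0.00855 m
ΔT_a = T_lim − T_in = 207.9 − 184.7 = 23.2 K
Invert ΔT = ηγ̇²t_res/(ρcp) for γ̇: γ̇_max² = ΔT_a ρ cp / (η t_res) = 23.2·1168·2497 / (4062·34.5966) = 481.478 s⁻²
γ̇_max = sqrt(481.478) = 21.9426 s⁻¹
Solve γ̇ = πDN/h for N: N_max = γ̇_max·h/(π·D) = 21.9426 × 0.00855 / (π × 0.1025) = 0.582614 rev/s = 34.9568 rpm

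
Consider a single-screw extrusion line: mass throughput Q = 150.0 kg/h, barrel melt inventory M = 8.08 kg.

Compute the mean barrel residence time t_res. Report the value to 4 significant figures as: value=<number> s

Throughput in SI: Q_s = 150.0 kg/h ÷ 3600 s/h = 0.0416667 kg/s
Mean residence time: t_res = M/Q_s = 8.08 kg / 0.0416667 kg/s = 193.92 s

value=193.9 s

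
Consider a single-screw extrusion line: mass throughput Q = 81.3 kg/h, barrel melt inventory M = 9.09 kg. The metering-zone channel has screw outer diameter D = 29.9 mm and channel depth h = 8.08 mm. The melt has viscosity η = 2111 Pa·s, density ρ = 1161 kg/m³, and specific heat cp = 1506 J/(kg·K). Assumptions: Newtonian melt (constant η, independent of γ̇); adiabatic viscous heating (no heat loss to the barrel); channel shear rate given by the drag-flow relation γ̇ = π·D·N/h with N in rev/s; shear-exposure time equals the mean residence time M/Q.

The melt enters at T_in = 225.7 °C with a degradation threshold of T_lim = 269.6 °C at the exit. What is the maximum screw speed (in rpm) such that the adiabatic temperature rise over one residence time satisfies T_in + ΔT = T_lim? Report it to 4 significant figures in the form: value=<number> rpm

Convert throughput: Q = 81.3 kg/h = 81.3/3600 = 0.0225833 kg/s
Mean residence time: t_res = M/Q_s = 9.09 kg / 0.0225833 kg/s = 402.509 s
Geometry in SI: D = 29.9 mm → 0.0299 m, h = 8.08 mm → 0.00808 m
Allowable rise: ΔT_a = T_lim − T_in = 269.6 − 225.7 = 43.9 K
γ̇_max² = ΔT_a·ρ·cp/(η·t_res) = 43.9·1161·1506/(2111·402.509) = 90.3353 s⁻²
γ̇_max = √90.3353 = 9.50449 s⁻¹
N_max = γ̇_max·h / (π·D) = 9.50449 · 0.00808 / (π · 0.0299) = 0.817559 rev/s = 49.0535 rpm

value=49.05 rpm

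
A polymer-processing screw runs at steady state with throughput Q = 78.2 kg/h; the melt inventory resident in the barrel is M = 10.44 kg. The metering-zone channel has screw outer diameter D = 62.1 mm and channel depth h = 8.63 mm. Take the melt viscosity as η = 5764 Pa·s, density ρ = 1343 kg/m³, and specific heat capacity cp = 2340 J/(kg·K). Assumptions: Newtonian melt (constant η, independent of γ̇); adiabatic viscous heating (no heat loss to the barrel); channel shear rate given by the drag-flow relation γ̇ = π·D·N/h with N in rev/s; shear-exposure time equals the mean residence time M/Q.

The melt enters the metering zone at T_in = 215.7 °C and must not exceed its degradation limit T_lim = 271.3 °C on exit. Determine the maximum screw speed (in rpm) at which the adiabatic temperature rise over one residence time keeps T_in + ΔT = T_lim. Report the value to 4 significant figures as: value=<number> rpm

value=21.08 rpm

Q_s = Q / 3600 = 78.2 / 3600 = 0.0217222 kg/s
t_res = M / Q_s = 10.44 ÷ 0.0217222 = 480.614 s
Geometry in SI: D = 62.1 mm → 0.0621 m, h = 8.63 mm → 0.00863 m
Allowable rise: ΔT_a = T_lim − T_in = 271.3 − 215.7 = 55.6 K
γ̇_max² = ΔT_a·ρ·cp / (η·t_res) = [55.6 × 1343 × 2340] / [5764 × 480.614] = 63.0734 s⁻²
γ̇_max = sqrt(63.0734) = 7.94188 s⁻¹
N_max = γ̇_max h / (πD) = 7.94188·0.00863/(π·0.0621) = 0.351312 rev/s → ×60 = 21.0787 rpm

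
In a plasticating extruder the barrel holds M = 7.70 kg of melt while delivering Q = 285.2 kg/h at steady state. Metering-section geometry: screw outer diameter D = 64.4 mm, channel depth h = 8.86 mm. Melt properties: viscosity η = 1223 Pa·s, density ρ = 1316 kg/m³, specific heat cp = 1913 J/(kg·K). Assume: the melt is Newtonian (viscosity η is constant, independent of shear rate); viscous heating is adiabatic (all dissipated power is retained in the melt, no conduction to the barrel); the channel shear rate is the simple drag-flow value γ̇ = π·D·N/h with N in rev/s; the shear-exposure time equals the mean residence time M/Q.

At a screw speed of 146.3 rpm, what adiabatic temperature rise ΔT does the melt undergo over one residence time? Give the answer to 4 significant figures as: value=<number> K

value=146.4 K

Convert throughput: Q = 285.2 kg/h = 285.2/3600 = 0.0792222 kg/s
t_res = M / Q_s = 7.70 ÷ 0.0792222 = 97.195 s
Convert to SI: D = 0.0644 m, h = 0.00886 m, N = 146.3/60 = 2.43833 rev/s
γ̇ = π D N / h = (π)(0.0644)(2.43833) / 0.00886 = 55.6795 s⁻¹
Adiabatic rise: ΔT = η γ̇² t_res / (ρ cp) = 1223·(55.6795)²·97.195 / (1316·1913) = 146.383 K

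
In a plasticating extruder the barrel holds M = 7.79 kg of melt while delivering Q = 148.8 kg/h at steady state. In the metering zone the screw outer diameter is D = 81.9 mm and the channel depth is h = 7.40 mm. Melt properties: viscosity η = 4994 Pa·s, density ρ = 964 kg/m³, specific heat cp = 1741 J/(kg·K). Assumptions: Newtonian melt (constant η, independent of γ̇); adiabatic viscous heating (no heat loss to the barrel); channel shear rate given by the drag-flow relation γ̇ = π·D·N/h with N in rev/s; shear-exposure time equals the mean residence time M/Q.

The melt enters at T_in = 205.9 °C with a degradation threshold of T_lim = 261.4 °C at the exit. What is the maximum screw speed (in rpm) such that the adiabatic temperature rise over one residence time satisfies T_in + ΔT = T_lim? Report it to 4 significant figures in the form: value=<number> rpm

Convert throughput: Q = 148.8 kg/h = 148.8/3600 = 0.0413333 kg/s
Mean residence time: t_res = M/Q_s = 7.79 kg / 0.0413333 kg/s = 188.468 s
D = 81.9 mm = 0.0819 m;  h = 7.40 mm = 0.0074 m
ΔT_a = T_lim − T_in = 261.4 − 205.9 = 55.5 K
γ̇_max² = ΔT_a·ρ·cp/(η·t_res) = 55.5·964·1741/(4994·188.468) = 98.9654 s⁻²
γ̇_max = √98.9654 = 9.94813 s⁻¹
Solve γ̇ = πDN/h for N: N_max = γ̇_max·h/(π·D) = 9.94813 × 0.0074 / (π × 0.0819) = 0.286114 rev/s = 17.1669 rpm

value=17.17 rpm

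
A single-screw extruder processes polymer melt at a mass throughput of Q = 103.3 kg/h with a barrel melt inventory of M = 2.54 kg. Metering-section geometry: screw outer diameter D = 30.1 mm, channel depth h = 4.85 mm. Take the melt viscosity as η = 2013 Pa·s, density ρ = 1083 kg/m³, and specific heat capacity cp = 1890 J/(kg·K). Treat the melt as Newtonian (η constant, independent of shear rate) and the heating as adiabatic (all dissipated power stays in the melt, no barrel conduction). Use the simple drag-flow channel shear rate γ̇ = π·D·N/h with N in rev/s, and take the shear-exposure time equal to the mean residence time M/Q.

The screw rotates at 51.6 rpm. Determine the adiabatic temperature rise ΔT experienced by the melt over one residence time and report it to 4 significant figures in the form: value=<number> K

Throughput in SI: Q_s = 103.3 kg/h ÷ 3600 s/h = 0.0286944 kg/s
Mean residence time: t_res = M/Q_s = 2.54 kg / 0.0286944 kg/s = 88.5189 s
Convert to SI: D = 0.0301 m, h = 0.00485 m, N = 51.6/60 = 0.86 rev/s
γ̇ = π D N / h = (π)(0.0301)(0.86) / 0.00485 = 16.7677 s⁻¹
ΔT = η·γ̇²·t_res/(ρ·cp) = [2013 × 16.7677² × 88.5189] / [1083 × 1890] = 24.4757 K

value=24.48 K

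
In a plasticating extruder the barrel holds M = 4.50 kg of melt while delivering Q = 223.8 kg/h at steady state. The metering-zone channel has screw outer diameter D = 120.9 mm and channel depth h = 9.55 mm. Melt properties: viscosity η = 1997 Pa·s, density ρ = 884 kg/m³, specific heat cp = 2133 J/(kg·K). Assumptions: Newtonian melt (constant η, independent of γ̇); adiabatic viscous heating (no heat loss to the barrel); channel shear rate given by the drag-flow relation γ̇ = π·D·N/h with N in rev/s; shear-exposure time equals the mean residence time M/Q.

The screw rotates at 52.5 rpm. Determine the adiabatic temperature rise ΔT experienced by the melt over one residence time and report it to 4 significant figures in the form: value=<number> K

Throughput in SI: Q_s = 223.8 kg/h ÷ 3600 s/h = 0.0621667 kg/s
Mean residence time: t_res = M/Q_s = 4.50 kg / 0.0621667 kg/s = 72.3861 s
D = 120.9 mm = 0.1209 m;  h = 9.55 mm = 0.00955 m;  N = 52.5 rpm / 60 = 0.875 rev/s
Shear rate: γ̇ = πDN/h = π·0.1209·0.875/0.00955 = 34.8001 s⁻¹
Adiabatic rise: ΔT = η γ̇² t_res / (ρ cp) = 1997·(34.8001)²·72.3861 / (884·2133) = 92.8435 K

value=92.84 K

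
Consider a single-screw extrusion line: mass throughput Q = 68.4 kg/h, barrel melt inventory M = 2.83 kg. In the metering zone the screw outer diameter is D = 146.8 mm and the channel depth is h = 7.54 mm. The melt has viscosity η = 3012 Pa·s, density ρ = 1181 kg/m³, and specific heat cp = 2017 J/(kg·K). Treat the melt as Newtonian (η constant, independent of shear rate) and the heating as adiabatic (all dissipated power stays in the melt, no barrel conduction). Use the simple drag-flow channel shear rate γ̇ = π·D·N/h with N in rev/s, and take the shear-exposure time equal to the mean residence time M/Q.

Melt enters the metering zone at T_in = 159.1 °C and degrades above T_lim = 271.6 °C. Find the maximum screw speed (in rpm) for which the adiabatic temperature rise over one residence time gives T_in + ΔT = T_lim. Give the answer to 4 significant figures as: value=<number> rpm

value=23.97 rpm

Q_s = Q / 3600 = 68.4 / 3600 = 0.019 kg/s
t_res = M / Q_s = 2.83 / 0.019 = 148.947 s
Geometry in SI: D = 146.8 mm → 0.1468 m, h = 7.54 mm → 0.00754 m
ΔT_a = T_lim − T_in = 271.6 − 159.1 = 112.5 K
γ̇_max² = ΔT_a·ρ·cp / (η·t_res) = [112.5 × 1181 × 2017] / [3012 × 148.947] = 597.339 s⁻²
γ̇_max = sqrt(597.339) = 24.4405 s⁻¹
N_max = γ̇_max h / (πD) = 24.4405·0.00754/(π·0.1468) = 0.399582 rev/s → ×60 = 23.9749 rpm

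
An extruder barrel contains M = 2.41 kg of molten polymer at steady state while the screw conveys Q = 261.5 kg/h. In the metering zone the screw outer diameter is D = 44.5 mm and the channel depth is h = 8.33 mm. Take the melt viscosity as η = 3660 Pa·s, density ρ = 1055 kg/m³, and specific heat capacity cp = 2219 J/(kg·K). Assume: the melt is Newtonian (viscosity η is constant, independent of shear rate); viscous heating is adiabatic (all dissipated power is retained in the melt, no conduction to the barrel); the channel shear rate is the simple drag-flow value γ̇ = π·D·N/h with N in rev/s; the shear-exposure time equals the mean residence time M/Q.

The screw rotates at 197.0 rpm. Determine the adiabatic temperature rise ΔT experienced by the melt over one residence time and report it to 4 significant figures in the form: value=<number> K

value=157.5 K

Q_s = Q / 3600 = 261.5 / 3600 = 0.0726389 kg/s
t_res = M / Q_s = 2.41 / 0.0726389 = 33.1778 s
D = 44.5 mm = 0.0445 m;  h = 8.33 mm = 0.00833 m;  N = 197.0 rpm / 60 = 3.28333 rev/s
Shear rate: γ̇ = πDN/h = π·0.0445·3.28333/0.00833 = 55.1036 s⁻¹
ΔT = η·γ̇²·t_res / (ρ·cp) = 3660 · (55.1036)² · 33.1778 / (1055 · 2219) = 157.499 K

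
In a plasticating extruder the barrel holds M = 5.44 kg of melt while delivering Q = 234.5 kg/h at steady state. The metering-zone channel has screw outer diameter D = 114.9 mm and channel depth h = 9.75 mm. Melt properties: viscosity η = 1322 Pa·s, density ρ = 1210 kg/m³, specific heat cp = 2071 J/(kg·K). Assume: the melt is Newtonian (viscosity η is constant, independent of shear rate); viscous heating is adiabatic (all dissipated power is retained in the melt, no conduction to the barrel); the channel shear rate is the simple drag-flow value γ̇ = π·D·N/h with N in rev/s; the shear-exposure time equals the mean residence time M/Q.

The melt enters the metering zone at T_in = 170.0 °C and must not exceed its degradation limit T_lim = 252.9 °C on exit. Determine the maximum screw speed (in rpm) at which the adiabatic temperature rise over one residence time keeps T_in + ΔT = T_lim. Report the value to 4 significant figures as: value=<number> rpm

Convert throughput: Q = 234.5 kg/h = 234.5/3600 = 0.0651389 kg/s
Mean residence time: t_res = M/Q_s = 5.44 kg / 0.0651389 kg/s = 83.5139 s
Geometry in SI: D = 114.9 mm → 0.1149 m, h = 9.75 mm → 0.00975 m
ΔT_a = T_lim − T_in = 252.9 − 170.0 = 82.9 K
γ̇_max² = ΔT_a·ρ·cp/(η·t_res) = 82.9·1210·2071/(1322·83.5139) = 1881.61 s⁻²
γ̇_max = √1881.61 = 43.3775 s⁻¹
N_max = γ̇_max·h / (π·D) = 43.3775 · 0.00975 / (π · 0.1149) = 1.17165 rev/s = 70.2993 rpm

value=70.30 rpm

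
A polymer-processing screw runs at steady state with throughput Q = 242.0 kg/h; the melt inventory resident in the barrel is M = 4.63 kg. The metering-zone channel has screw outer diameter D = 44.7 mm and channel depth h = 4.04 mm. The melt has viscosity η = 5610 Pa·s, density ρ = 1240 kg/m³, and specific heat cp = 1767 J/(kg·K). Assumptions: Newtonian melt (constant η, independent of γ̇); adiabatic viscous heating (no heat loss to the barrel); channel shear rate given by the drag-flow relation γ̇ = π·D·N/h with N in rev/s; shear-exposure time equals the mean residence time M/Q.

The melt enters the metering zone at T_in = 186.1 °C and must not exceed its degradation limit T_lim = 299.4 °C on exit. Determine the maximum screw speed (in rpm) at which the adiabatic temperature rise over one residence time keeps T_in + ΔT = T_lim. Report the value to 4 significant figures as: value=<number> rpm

Convert throughput: Q = 242.0 kg/h = 242.0/3600 = 0.0672222 kg/s
t_res = M / Q_s = 4.63 / 0.0672222 = 68.876 s
Geometry in SI: D = 44.7 mm → 0.0447 m, h = 4.04 mm → 0.00404 m
Allowable rise: ΔT_a = T_lim − T_in = 299.4 − 186.1 = 113.3 K
γ̇_max² = ΔT_a·ρ·cp / (η·t_res) = [113.3 × 1240 × 1767] / [5610 × 68.876] = 642.476 s⁻²
γ̇_max = √642.476 = 25.3471 s⁻¹
N_max = γ̇_max·h / (π·D) = 25.3471 · 0.00404 / (π · 0.0447) = 0.72921 rev/s = 43.7526 rpm

value=43.75 rpm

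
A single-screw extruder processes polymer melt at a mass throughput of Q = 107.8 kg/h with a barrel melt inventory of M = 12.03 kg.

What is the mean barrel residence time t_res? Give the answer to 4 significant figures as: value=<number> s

value=401.7 s

Convert throughput: Q = 107.8 kg/h = 107.8/3600 = 0.0299444 kg/s
Mean residence time: t_res = M/Q_s = 12.03 kg / 0.0299444 kg/s = 401.744 s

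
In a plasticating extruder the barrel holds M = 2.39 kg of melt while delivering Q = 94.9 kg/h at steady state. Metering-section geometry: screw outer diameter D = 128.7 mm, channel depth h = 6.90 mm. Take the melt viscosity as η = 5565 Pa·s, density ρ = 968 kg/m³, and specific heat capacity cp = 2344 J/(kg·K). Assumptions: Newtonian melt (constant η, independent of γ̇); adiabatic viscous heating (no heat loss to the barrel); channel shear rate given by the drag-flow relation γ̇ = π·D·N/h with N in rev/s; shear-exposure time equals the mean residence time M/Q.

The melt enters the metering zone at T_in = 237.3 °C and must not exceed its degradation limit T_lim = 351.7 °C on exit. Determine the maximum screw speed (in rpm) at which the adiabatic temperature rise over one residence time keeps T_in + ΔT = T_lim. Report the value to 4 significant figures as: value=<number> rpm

Throughput in SI: Q_s = 94.9 kg/h ÷ 3600 s/h = 0.0263611 kg/s
Mean residence time: t_res = M/Q_s = 2.39 kg / 0.0263611 kg/s = 90.6639 s
Geometry in SI: D = 128.7 mm → 0.1287 m, h = 6.90 mm → 0.0069 m
ΔT_a = T_lim − T_in = 351.7 °C − 237.3 °C = 114.4 K
γ̇_max² = ΔT_a·ρ·cp/(η·t_res) = 114.4·968·2344/(5565·90.6639) = 514.469 s⁻²
γ̇_max = √514.469 = 22.6819 s⁻¹
Solve γ̇ = πDN/h for N: N_max = γ̇_max·h/(π·D) = 22.6819 × 0.0069 / (π × 0.1287) = 0.38708 rev/s = 23.2248 rpm

value=23.22 rpm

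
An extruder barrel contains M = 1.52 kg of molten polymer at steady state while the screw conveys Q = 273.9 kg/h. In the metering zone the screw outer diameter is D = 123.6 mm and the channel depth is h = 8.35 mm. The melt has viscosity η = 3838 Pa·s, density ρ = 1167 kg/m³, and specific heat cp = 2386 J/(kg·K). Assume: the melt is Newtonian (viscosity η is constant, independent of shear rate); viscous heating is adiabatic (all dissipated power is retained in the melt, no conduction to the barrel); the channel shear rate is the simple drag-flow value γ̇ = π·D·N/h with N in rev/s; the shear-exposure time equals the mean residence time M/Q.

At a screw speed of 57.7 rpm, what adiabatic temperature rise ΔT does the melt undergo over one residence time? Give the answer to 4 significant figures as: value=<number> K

value=55.07 K

Throughput in SI: Q_s = 273.9 kg/h ÷ 3600 s/h = 0.0760833 kg/s
Mean residence time: t_res = M/Q_s = 1.52 kg / 0.0760833 kg/s = 19.9781 s
Convert to SI: D = 0.1236 m, h = 0.00835 m, N = 57.7/60 = 0.961667 rev/s
γ̇ = π D N / h = (π)(0.1236)(0.961667) / 0.00835 = 44.7205 s⁻¹
ΔT = η·γ̇²·t_res / (ρ·cp) = 3838 · (44.7205)² · 19.9781 / (1167 · 2386) = 55.072 K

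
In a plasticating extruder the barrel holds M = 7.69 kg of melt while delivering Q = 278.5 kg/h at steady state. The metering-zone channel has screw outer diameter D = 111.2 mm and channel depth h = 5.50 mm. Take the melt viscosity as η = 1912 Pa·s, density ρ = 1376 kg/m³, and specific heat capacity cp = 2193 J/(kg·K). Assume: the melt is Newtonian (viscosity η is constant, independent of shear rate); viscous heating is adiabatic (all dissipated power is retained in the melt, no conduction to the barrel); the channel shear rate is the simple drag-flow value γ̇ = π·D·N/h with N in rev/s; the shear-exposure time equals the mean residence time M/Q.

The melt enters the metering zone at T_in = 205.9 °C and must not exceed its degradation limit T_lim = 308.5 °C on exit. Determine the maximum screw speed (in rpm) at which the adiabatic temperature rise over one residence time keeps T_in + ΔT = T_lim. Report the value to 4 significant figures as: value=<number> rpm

Convert throughput: Q = 278.5 kg/h = 278.5/3600 = 0.0773611 kg/s
Mean residence time: t_res = M/Q_s = 7.69 kg / 0.0773611 kg/s = 99.4039 s
D = 111.2 mm = 0.1112 m;  h = 5.50 mm = 0.0055 m
ΔT_a = T_lim − T_in = 308.5 °C − 205.9 °C = 102.6 K
γ̇_max² = ΔT_a·ρ·cp/(η·t_res) = 102.6·1376·2193/(1912·99.4039) = 1628.97 s⁻²
Take the square root: γ̇_max = √(1628.97) = 40.3605 s⁻¹
N_max = γ̇_max h / (πD) = 40.3605·0.0055/(π·0.1112) = 0.635425 rev/s → ×60 = 38.1255 rpm

value=38.13 rpm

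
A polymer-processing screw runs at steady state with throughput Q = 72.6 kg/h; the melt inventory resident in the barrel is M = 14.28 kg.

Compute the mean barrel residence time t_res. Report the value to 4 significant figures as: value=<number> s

value=708.1 s

Q_s = Q / 3600 = 72.6 / 3600 = 0.0201667 kg/s
Mean residence time: t_res = M/Q_s = 14.28 kg / 0.0201667 kg/s = 708.099 s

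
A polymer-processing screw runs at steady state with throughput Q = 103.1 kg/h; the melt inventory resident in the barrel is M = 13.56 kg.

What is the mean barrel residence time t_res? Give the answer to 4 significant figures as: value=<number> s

Convert throughput: Q = 103.1 kg/h = 103.1/3600 = 0.0286389 kg/s
Mean residence time: t_res = M/Q_s = 13.56 kg / 0.0286389 kg/s = 473.482 s

value=473.5 s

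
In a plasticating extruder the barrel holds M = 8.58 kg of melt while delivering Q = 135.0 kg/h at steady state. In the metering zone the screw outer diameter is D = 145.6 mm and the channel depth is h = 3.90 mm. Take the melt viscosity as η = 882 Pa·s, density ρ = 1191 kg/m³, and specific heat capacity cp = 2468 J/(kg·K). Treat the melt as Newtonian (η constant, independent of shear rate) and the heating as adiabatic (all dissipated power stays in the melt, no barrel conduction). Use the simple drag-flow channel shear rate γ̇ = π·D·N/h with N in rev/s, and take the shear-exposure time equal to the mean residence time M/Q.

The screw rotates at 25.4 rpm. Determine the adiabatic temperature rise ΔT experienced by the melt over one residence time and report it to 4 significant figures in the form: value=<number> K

value=169.2 K

Convert throughput: Q = 135.0 kg/h = 135.0/3600 = 0.0375 kg/s
t_res = M / Q_s = 8.58 ÷ 0.0375 = 228.8 s
Geometry in metres: D = 145.6 mm → 0.1456 m, h = 3.90 mm → 0.0039 m; screw speed N = 25.4 rpm = 0.423333 rev/s
γ̇ = π D N / h = (π)(0.1456)(0.423333) / 0.0039 = 49.6511 s⁻¹
ΔT = η·γ̇²·t_res / (ρ·cp) = 882 · (49.6511)² · 228.8 / (1191 · 2468) = 169.249 K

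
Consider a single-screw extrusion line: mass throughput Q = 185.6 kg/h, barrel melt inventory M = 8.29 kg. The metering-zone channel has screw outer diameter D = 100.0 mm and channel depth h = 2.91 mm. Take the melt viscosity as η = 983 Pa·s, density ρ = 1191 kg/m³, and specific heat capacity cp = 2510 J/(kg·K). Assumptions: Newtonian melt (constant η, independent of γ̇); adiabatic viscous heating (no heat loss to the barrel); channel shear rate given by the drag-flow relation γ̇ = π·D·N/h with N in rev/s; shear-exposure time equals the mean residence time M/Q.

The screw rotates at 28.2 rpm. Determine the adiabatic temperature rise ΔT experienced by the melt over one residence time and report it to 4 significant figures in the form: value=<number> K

value=136.1 K

Q_s = Q / 3600 = 185.6 / 3600 = 0.0515556 kg/s
t_res = M / Q_s = 8.29 ÷ 0.0515556 = 160.797 s
D = 100.0 mm = 0.1 m;  h = 2.91 mm = 0.00291 m;  N = 28.2 rpm / 60 = 0.47 rev/s
Shear rate: γ̇ = πDN/h = π·0.1·0.47/0.00291 = 50.7405 s⁻¹
ΔT = η·γ̇²·t_res / (ρ·cp) = 983 · (50.7405)² · 160.797 / (1191 · 2510) = 136.131 K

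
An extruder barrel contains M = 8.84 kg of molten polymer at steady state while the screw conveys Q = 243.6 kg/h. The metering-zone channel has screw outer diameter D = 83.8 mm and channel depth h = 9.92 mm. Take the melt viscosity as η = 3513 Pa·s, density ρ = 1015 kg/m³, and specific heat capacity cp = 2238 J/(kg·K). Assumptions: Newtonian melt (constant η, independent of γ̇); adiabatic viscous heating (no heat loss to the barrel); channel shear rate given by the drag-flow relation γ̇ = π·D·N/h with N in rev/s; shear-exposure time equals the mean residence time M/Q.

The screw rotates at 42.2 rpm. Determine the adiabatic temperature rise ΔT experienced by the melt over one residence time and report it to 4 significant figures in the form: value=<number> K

value=70.39 K

Q_s = Q / 3600 = 243.6 / 3600 = 0.0676667 kg/s
t_res = M / Q_s = 8.84 / 0.0676667 = 130.64 s
Convert to SI: D = 0.0838 m, h = 0.00992 m, N = 42.2/60 = 0.703333 rev/s
γ̇ = π D N / h = (π)(0.0838)(0.703333) / 0.00992 = 18.6657 s⁻¹
Adiabatic rise: ΔT = η γ̇² t_res / (ρ cp) = 3513·(18.6657)²·130.64 / (1015·2238) = 70.3909 K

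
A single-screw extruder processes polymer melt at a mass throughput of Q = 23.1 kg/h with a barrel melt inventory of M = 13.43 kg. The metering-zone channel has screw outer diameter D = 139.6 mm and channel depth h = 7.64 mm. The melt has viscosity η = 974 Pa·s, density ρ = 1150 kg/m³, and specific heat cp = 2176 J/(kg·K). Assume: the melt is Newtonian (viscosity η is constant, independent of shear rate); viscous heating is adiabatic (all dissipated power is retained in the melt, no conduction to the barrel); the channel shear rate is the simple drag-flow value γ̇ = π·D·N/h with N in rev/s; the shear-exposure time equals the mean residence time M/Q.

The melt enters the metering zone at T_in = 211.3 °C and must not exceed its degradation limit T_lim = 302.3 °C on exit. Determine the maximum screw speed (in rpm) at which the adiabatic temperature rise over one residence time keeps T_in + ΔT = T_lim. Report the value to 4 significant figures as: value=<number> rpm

Convert throughput: Q = 23.1 kg/h = 23.1/3600 = 0.00641667 kg/s
Mean residence time: t_res = M/Q_s = 13.43 kg / 0.00641667 kg/s = 2092.99 s
Convert to metres: D = 0.1396 m, h = 0.00764 m
ΔT_a = T_lim − T_in = 302.3 − 211.3 = 91 K
γ̇_max² = ΔT_a·ρ·cp / (η·t_res) = [91 × 1150 × 2176] / [974 × 2092.99] = 111.705 s⁻²
γ̇_max = √111.705 = 10.5691 s⁻¹
Solve γ̇ = πDN/h for N: N_max = γ̇_max·h/(π·D) = 10.5691 × 0.00764 / (π × 0.1396) = 0.184117 rev/s = 11.047 rpm

value=11.05 rpm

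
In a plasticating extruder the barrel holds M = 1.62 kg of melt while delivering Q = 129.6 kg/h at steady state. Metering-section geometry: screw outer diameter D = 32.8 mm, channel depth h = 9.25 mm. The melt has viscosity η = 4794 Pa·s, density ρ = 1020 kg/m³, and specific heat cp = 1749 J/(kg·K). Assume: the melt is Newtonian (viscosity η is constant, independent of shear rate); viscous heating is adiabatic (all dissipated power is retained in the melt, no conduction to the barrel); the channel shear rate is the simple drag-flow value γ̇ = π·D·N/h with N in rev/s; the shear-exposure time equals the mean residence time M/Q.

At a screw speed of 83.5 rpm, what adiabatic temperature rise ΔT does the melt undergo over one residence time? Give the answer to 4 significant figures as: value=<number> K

Convert throughput: Q = 129.6 kg/h = 129.6/3600 = 0.036 kg/s
Mean residence time: t_res = M/Q_s = 1.62 kg / 0.036 kg/s = 45 s
D = 32.8 mm = 0.0328 m;  h = 9.25 mm = 0.00925 m;  N = 83.5 rpm / 60 = 1.39167 rev/s
γ̇ = π D N / h = (π)(0.0328)(1.39167) / 0.00925 = 15.5031 s⁻¹
Adiabatic rise: ΔT = η γ̇² t_res / (ρ cp) = 4794·(15.5031)²·45 / (1020·1749) = 29.064 K

value=29.06 K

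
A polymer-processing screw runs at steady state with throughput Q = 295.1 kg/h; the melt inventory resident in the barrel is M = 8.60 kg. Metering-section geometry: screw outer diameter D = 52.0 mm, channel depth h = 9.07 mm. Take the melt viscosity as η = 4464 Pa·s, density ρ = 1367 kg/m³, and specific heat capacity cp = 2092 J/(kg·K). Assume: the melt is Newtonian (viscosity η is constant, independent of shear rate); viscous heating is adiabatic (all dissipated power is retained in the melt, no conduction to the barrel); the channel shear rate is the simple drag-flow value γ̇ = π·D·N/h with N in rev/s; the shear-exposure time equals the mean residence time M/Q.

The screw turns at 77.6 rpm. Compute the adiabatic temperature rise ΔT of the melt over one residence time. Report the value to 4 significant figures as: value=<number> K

value=88.87 K

Convert throughput: Q = 295.1 kg/h = 295.1/3600 = 0.0819722 kg/s
t_res = M / Q_s = 8.60 ÷ 0.0819722 = 104.914 s
Geometry in metres: D = 52.0 mm → 0.052 m, h = 9.07 mm → 0.00907 m; screw speed N = 77.6 rpm = 1.29333 rev/s
γ̇ = π D N / h = (π)(0.052)(1.29333) / 0.00907 = 23.2947 s⁻¹
ΔT = η·γ̇²·t_res/(ρ·cp) = [4464 × 23.2947² × 104.914] / [1367 × 2092] = 88.8666 K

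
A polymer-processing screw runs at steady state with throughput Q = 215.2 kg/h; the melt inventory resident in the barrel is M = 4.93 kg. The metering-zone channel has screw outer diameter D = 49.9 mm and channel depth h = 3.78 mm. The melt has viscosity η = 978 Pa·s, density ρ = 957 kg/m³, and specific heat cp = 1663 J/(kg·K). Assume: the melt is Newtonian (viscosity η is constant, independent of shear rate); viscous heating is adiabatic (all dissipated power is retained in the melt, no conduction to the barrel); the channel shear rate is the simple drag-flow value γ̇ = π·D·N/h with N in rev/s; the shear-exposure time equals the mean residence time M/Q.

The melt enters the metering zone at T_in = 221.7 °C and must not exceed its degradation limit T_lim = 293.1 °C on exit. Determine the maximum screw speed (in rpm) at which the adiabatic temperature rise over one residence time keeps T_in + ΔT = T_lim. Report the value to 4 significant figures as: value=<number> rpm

Q_s = Q / 3600 = 215.2 / 3600 = 0.0597778 kg/s
t_res = M / Q_s = 4.93 ÷ 0.0597778 = 82.4721 s
Convert to metres: D = 0.0499 m, h = 0.00378 m
ΔT_a = T_lim − T_in = 293.1 °C − 221.7 °C = 71.4 K
Invert ΔT = ηγ̇²t_res/(ρcp) for γ̇: γ̇_max² = ΔT_a ρ cp / (η t_res) = 71.4·957·1663 / (978·82.4721) = 1408.82 s⁻²
Take the square root: γ̇_max = √(1408.82) = 37.5343 s⁻¹
Solve γ̇ = πDN/h for N: N_max = γ̇_max·h/(π·D) = 37.5343 × 0.00378 / (π × 0.0499) = 0.905044 rev/s = 54.3026 rpm

value=54.30 rpm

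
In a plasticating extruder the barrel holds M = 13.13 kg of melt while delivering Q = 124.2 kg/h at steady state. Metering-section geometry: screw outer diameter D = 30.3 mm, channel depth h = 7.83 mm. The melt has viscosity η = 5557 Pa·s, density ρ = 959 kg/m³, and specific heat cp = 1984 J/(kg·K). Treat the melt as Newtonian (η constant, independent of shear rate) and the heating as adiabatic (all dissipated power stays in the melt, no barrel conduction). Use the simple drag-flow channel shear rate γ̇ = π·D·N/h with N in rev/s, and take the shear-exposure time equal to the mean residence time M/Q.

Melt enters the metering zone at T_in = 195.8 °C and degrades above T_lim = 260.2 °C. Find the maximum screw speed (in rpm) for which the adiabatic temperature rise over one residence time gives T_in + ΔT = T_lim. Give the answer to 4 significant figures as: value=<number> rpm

value=37.57 rpm

Convert throughput: Q = 124.2 kg/h = 124.2/3600 = 0.0345 kg/s
t_res = M / Q_s = 13.13 ÷ 0.0345 = 380.58 s
Geometry in SI: D = 30.3 mm → 0.0303 m, h = 7.83 mm → 0.00783 m
ΔT_a = T_lim − T_in = 260.2 − 195.8 = 64.4 K
Invert ΔT = ηγ̇²t_res/(ρcp) for γ̇: γ̇_max² = ΔT_a ρ cp / (η t_res) = 64.4·959·1984 / (5557·380.58) = 57.9375 s⁻²
Take the square root: γ̇_max = √(57.9375) = 7.61167 s⁻¹
Solve γ̇ = πDN/h for N: N_max = γ̇_max·h/(π·D) = 7.61167 × 0.00783 / (π × 0.0303) = 0.626108 rev/s = 37.5665 rpm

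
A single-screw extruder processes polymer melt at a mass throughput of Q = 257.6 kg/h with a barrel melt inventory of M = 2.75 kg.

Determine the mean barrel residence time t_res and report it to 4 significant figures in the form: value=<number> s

value=38.43 s

Q_s = Q / 3600 = 257.6 / 3600 = 0.0715556 kg/s
Mean residence time: t_res = M/Q_s = 2.75 kg / 0.0715556 kg/s = 38.4317 s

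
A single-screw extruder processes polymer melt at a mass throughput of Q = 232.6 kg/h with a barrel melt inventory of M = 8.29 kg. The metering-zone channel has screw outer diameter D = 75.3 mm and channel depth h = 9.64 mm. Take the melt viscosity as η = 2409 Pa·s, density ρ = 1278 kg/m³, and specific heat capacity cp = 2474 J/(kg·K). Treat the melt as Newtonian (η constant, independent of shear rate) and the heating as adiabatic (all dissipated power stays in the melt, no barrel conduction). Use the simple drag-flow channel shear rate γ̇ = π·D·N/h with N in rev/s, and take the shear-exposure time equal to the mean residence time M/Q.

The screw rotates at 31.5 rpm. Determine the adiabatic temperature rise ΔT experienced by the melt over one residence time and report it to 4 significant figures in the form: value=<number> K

Throughput in SI: Q_s = 232.6 kg/h ÷ 3600 s/h = 0.0646111 kg/s
t_res = M / Q_s = 8.29 / 0.0646111 = 128.306 s
Convert to SI: D = 0.0753 m, h = 0.00964 m, N = 31.5/60 = 0.525 rev/s
γ̇ = π·D·N / h = π · 0.0753 · 0.525 / 0.00964 = 12.8833 s⁻¹
Adiabatic rise: ΔT = η γ̇² t_res / (ρ cp) = 2409·(12.8833)²·128.306 / (1278·2474) = 16.2259 K

value=16.23 K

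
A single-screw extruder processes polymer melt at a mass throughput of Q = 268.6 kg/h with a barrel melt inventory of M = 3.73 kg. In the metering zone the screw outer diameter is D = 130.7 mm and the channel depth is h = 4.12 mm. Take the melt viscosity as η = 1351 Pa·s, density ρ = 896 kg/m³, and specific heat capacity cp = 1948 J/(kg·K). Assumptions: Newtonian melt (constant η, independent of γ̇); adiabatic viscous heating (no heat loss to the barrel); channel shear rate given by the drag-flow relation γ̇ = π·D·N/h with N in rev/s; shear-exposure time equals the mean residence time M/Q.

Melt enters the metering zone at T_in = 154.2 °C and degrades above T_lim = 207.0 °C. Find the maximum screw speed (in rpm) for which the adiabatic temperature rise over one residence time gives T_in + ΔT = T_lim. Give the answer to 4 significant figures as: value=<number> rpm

Q_s = Q / 3600 = 268.6 / 3600 = 0.0746111 kg/s
t_res = M / Q_s = 3.73 / 0.0746111 = 49.9926 s
Geometry in SI: D = 130.7 mm → 0.1307 m, h = 4.12 mm → 0.00412 m
ΔT_a = T_lim − T_in = 207.0 °C − 154.2 °C = 52.8 K
γ̇_max² = ΔT_a·ρ·cp/(η·t_res) = 52.8·896·1948/(1351·49.9926) = 1364.49 s⁻²
γ̇_max = √1364.49 = 36.939 s⁻¹
N_max = γ̇_max·h / (π·D) = 36.939 · 0.00412 / (π · 0.1307) = 0.370644 rev/s = 22.2386 rpm

value=22.24 rpm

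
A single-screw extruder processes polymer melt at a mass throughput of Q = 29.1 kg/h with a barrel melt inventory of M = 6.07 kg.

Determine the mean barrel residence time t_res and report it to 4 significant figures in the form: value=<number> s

Throughput in SI: Q_s = 29.1 kg/h ÷ 3600 s/h = 0.00808333 kg/s
t_res = M / Q_s = 6.07 ÷ 0.00808333 = 750.928 s

value=750.9 s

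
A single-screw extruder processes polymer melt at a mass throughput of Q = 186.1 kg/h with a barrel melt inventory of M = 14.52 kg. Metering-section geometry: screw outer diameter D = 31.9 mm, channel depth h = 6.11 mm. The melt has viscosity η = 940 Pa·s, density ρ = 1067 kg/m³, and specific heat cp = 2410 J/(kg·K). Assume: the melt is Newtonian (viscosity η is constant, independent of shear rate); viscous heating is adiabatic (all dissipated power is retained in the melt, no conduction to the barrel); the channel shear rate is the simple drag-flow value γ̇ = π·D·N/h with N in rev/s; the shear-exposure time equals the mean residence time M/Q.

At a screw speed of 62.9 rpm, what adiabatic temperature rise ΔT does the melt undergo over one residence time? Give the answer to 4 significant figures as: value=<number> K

value=30.36 K

Convert throughput: Q = 186.1 kg/h = 186.1/3600 = 0.0516944 kg/s
Mean residence time: t_res = M/Q_s = 14.52 kg / 0.0516944 kg/s = 280.881 s
D = 31.9 mm = 0.0319 m;  h = 6.11 mm = 0.00611 m;  N = 62.9 rpm / 60 = 1.04833 rev/s
γ̇ = π·D·N / h = π · 0.0319 · 1.04833 / 0.00611 = 17.1949 s⁻¹
ΔT = η·γ̇²·t_res/(ρ·cp) = [940 × 17.1949² × 280.881] / [1067 × 2410] = 30.3575 K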